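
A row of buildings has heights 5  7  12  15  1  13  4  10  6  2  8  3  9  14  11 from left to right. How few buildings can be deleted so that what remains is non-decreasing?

Fewest deletions = n − (longest non-decreasing subsequence).
Patience tails:
5 → extends → [5]
7 → extends → [5, 7]
12 → extends → [5, 7, 12]
15 → extends → [5, 7, 12, 15]
1 → replaces 5 → [1, 7, 12, 15]
13 → replaces 15 → [1, 7, 12, 13]
4 → replaces 7 → [1, 4, 12, 13]
10 → replaces 12 → [1, 4, 10, 13]
6 → replaces 10 → [1, 4, 6, 13]
2 → replaces 4 → [1, 2, 6, 13]
8 → replaces 13 → [1, 2, 6, 8]
3 → replaces 6 → [1, 2, 3, 8]
9 → extends → [1, 2, 3, 8, 9]
14 → extends → [1, 2, 3, 8, 9, 14]
11 → replaces 14 → [1, 2, 3, 8, 9, 11]
Longest non-decreasing subsequence has length 6, so deletions = 15 − 6 = 9.

9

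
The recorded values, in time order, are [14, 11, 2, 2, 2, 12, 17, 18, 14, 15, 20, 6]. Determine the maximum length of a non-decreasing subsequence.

7

Let dp[i] be the length of the longest such subsequence ending at index i:
i:      1  2  3  4  5  6  7  8  9 10 11 12
a[i]:  14 11  2  2  2 12 17 18 14 15 20  6
dp:     1  1  1  2  3  4  5  6  5  6  7  4
Maximum dp value is 7.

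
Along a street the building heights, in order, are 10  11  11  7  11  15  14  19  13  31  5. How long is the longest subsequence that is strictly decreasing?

Let dp[i] be the longest strictly decreasing subsequence ending at i:
i:      1  2  3  4  5  6  7  8  9 10 11
a[i]:  10 11 11  7 11 15 14 19 13 31  5
dp:     1  1  1  2  1  1  2  1  3  1  4
Maximum is 4.

4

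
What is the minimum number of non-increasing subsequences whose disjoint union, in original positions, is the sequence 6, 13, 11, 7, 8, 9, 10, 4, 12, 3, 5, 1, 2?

6

The minimum number of non-increasing subsequences covering a sequence equals the length of its longest strictly increasing subsequence.
LIS length is 6 (e.g. 6, 7, 8, 9, 10, 12), so 6 piles are needed.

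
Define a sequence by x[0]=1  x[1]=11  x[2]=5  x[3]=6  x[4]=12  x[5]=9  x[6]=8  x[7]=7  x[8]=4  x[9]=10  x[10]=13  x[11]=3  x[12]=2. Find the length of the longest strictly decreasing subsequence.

7

Negate each value so 'decreasing' becomes 'increasing', then run patience tails on the negated sequence:
-1 → extends → [-1]
-11 → replaces -1 → [-11]
-5 → extends → [-11, -5]
-6 → replaces -5 → [-11, -6]
-12 → replaces -11 → [-12, -6]
-9 → replaces -6 → [-12, -9]
-8 → extends → [-12, -9, -8]
-7 → extends → [-12, -9, -8, -7]
-4 → extends → [-12, -9, -8, -7, -4]
-10 → replaces -9 → [-12, -10, -8, -7, -4]
-13 → replaces -12 → [-13, -10, -8, -7, -4]
-3 → extends → [-13, -10, -8, -7, -4, -3]
-2 → extends → [-13, -10, -8, -7, -4, -3, -2]
Seven tails, so the longest strictly decreasing subsequence of the original has length 7.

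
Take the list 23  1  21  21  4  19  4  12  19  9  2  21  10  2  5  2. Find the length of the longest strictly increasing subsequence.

Track the smallest tail for each achievable length (strict):
23 → extends → [23]
1 → replaces 23 → [1]
21 → extends → [1, 21]
21 → already a tail → [1, 21]
4 → replaces 21 → [1, 4]
19 → extends → [1, 4, 19]
4 → already a tail → [1, 4, 19]
12 → replaces 19 → [1, 4, 12]
19 → extends → [1, 4, 12, 19]
9 → replaces 12 → [1, 4, 9, 19]
2 → replaces 4 → [1, 2, 9, 19]
21 → extends → [1, 2, 9, 19, 21]
10 → replaces 19 → [1, 2, 9, 10, 21]
2 → already a tail → [1, 2, 9, 10, 21]
5 → replaces 9 → [1, 2, 5, 10, 21]
2 → already a tail → [1, 2, 5, 10, 21]
Five tails, so the longest strictly increasing subsequence has length 5 (e.g. 1, 4, 12, 19, 21).

5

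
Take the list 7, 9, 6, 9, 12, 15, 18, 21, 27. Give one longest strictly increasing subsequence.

Patience tails give the LIS length; then backtrack through the dp parents:
7 → extends → [7]
9 → extends → [7, 9]
6 → replaces 7 → [6, 9]
9 → already a tail → [6, 9]
12 → extends → [6, 9, 12]
15 → extends → [6, 9, 12, 15]
18 → extends → [6, 9, 12, 15, 18]
21 → extends → [6, 9, 12, 15, 18, 21]
27 → extends → [6, 9, 12, 15, 18, 21, 27]
Length 7; one witness is 7, 9, 12, 15, 18, 21, 27.

7, 9, 12, 15, 18, 21, 27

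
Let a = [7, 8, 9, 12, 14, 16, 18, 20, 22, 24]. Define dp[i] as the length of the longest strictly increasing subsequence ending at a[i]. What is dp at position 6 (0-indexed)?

7

dp[i] = 1 + max{dp[j] : j<i, a[j]<a[i]} (or 1 if no such j):
i:      0  1  2  3  4  5  6  7  8  9
a[i]:   7  8  9 12 14 16 18 20 22 24
dp:     1  2  3  4  5  6  7  8  9 10
At index 6 the value is 7.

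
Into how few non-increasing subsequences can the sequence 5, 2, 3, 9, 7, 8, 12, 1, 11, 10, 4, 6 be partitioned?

5

Place each on the leftmost legal pile:
5 → new pile 1 (tops now [5])
2 → pile 1 (tops now [2])
3 → new pile 2 (tops now [2, 3])
9 → new pile 3 (tops now [2, 3, 9])
7 → pile 3 (tops now [2, 3, 7])
8 → new pile 4 (tops now [2, 3, 7, 8])
12 → new pile 5 (tops now [2, 3, 7, 8, 12])
1 → pile 1 (tops now [1, 3, 7, 8, 12])
11 → pile 5 (tops now [1, 3, 7, 8, 11])
10 → pile 5 (tops now [1, 3, 7, 8, 10])
4 → pile 3 (tops now [1, 3, 4, 8, 10])
6 → pile 4 (tops now [1, 3, 4, 6, 10])
Five piles.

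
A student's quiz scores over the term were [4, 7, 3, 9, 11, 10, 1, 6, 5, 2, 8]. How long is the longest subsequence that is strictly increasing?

4

Let dp[i] be the length of the longest such subsequence ending at index i:
i:      1  2  3  4  5  6  7  8  9 10 11
a[i]:   4  7  3  9 11 10  1  6  5  2  8
dp:     1  2  1  3  4  4  1  2  2  2  3
Maximum dp value is 4.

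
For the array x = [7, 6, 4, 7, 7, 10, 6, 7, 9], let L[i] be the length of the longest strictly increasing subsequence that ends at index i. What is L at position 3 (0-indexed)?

2

dp[i] = 1 + max{dp[j] : j<i, x[j]<x[i]} (or 1 if no such j):
i:      0  1  2  3  4  5  6  7  8
x[i]:   7  6  4  7  7 10  6  7  9
dp:     1  1  1  2  2  3  2  3  4
At index 3 the value is 2.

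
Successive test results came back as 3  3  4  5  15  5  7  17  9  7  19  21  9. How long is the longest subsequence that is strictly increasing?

Track the smallest tail for each achievable length (strict):
3 → extends → [3]
3 → already a tail → [3]
4 → extends → [3, 4]
5 → extends → [3, 4, 5]
15 → extends → [3, 4, 5, 15]
5 → already a tail → [3, 4, 5, 15]
7 → replaces 15 → [3, 4, 5, 7]
17 → extends → [3, 4, 5, 7, 17]
9 → replaces 17 → [3, 4, 5, 7, 9]
7 → already a tail → [3, 4, 5, 7, 9]
19 → extends → [3, 4, 5, 7, 9, 19]
21 → extends → [3, 4, 5, 7, 9, 19, 21]
9 → already a tail → [3, 4, 5, 7, 9, 19, 21]
Seven tails, so the longest strictly increasing subsequence has length 7 (e.g. 3, 4, 5, 15, 17, 19, 21).

7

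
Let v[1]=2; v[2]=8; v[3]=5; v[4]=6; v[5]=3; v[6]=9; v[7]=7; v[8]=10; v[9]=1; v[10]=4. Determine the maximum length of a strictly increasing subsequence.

5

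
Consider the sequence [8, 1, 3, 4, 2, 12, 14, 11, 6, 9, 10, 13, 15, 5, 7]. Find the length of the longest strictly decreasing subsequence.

4

Negate each value so 'decreasing' becomes 'increasing', then run patience tails on the negated sequence:
-8 → extends → [-8]
-1 → extends → [-8, -1]
-3 → replaces -1 → [-8, -3]
-4 → replaces -3 → [-8, -4]
-2 → extends → [-8, -4, -2]
-12 → replaces -8 → [-12, -4, -2]
-14 → replaces -12 → [-14, -4, -2]
-11 → replaces -4 → [-14, -11, -2]
-6 → replaces -2 → [-14, -11, -6]
-9 → replaces -6 → [-14, -11, -9]
-10 → replaces -9 → [-14, -11, -10]
-13 → replaces -11 → [-14, -13, -10]
-15 → replaces -14 → [-15, -13, -10]
-5 → extends → [-15, -13, -10, -5]
-7 → replaces -5 → [-15, -13, -10, -7]
Four tails, so the longest strictly decreasing subsequence of the original has length 4.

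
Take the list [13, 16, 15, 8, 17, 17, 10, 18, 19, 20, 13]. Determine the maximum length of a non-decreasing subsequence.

7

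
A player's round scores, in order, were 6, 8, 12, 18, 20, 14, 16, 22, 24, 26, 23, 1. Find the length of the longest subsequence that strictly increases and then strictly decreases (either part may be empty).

10

inc[i] = longest strictly increasing subsequence ending at i; dec[i] = longest strictly decreasing subsequence starting at i:
i:      1  2  3  4  5  6  7  8  9 10 11 12
a[i]:   6  8 12 18 20 14 16 22 24 26 23  1
inc:    1  2  3  4  5  4  5  6  7  8  7  1
dec:    2  2  2  3  3  2  2  2  3  3  2  1
Best peak at i=10 (value 26): inc=8, dec=3, length 8+3−1 = 10.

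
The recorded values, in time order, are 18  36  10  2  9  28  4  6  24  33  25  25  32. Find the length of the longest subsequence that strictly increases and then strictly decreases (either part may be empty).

inc[i] = longest strictly increasing subsequence ending at i; dec[i] = longest strictly decreasing subsequence starting at i:
i:      1  2  3  4  5  6  7  8  9 10 11 12 13
a[i]:  18 36 10  2  9 28  4  6 24 33 25 25 32
inc:    1  2  1  1  2  3  2  3  4  5  5  5  6
dec:    4  4  3  1  2  2  1  1  1  2  1  1  1
Best peak at i=10 (value 33): inc=5, dec=2, length 5+2−1 = 6.

6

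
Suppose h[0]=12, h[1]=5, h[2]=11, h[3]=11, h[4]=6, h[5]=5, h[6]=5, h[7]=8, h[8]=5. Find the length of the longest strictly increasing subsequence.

3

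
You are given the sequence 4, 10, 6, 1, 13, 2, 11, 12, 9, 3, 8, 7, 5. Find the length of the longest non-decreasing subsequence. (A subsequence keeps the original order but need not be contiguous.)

4

Let dp[i] be the length of the longest such subsequence ending at index i:
i:      1  2  3  4  5  6  7  8  9 10 11 12 13
a[i]:   4 10  6  1 13  2 11 12  9  3  8  7  5
dp:     1  2  2  1  3  2  3  4  3  3  4  4  4
Maximum dp value is 4.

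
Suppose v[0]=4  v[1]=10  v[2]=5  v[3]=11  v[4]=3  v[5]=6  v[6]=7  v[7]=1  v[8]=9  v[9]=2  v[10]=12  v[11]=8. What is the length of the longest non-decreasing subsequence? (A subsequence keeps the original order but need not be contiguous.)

6

Track the smallest tail for each achievable length (allowing ties):
4 → extends → [4]
10 → extends → [4, 10]
5 → replaces 10 → [4, 5]
11 → extends → [4, 5, 11]
3 → replaces 4 → [3, 5, 11]
6 → replaces 11 → [3, 5, 6]
7 → extends → [3, 5, 6, 7]
1 → replaces 3 → [1, 5, 6, 7]
9 → extends → [1, 5, 6, 7, 9]
2 → replaces 5 → [1, 2, 6, 7, 9]
12 → extends → [1, 2, 6, 7, 9, 12]
8 → replaces 9 → [1, 2, 6, 7, 8, 12]
Six tails, so the longest non-decreasing subsequence has length 6 (e.g. 4, 5, 6, 7, 9, 12).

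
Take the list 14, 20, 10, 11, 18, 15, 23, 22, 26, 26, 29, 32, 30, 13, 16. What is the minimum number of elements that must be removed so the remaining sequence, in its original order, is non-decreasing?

7

Fewest deletions = n − (longest non-decreasing subsequence).
i:      1  2  3  4  5  6  7  8  9 10 11 12 13 14 15
a[i]:  14 20 10 11 18 15 23 22 26 26 29 32 30 13 16
dp:     1  2  1  2  3  3  4  4  5  6  7  8  8  3  4
max dp = 8, so deletions = 15 − 8 = 7.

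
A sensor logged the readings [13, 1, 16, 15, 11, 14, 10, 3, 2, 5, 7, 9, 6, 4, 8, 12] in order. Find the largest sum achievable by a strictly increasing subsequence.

37

Let S[i] be the best sum of a strictly increasing subsequence ending at i:
i:      1  2  3  4  5  6  7  8  9 10 11 12 13 14 15 16
a[i]:  13  1 16 15 11 14 10  3  2  5  7  9  6  4  8 12
S:     13  1 29 28 12 27 11  4  3  9 16 25 15  8 24 37
Maximum is 37 (e.g. 1 + 3 + 5 + 7 + 9 + 12).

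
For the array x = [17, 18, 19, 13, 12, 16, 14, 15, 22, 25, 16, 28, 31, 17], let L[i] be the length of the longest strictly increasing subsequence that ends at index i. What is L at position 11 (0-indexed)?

6

dp[i] = 1 + max{dp[j] : j<i, x[j]<x[i]} (or 1 if no such j):
i:      0  1  2  3  4  5  6  7  8  9 10 11 12 13
x[i]:  17 18 19 13 12 16 14 15 22 25 16 28 31 17
dp:     1  2  3  1  1  2  2  3  4  5  4  6  7  5
At index 11 the value is 6.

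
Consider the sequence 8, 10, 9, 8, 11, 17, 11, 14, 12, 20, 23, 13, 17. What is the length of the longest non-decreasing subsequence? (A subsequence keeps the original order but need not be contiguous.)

7

Track the smallest tail for each achievable length (allowing ties):
8 → extends → [8]
10 → extends → [8, 10]
9 → replaces 10 → [8, 9]
8 → replaces 9 → [8, 8]
11 → extends → [8, 8, 11]
17 → extends → [8, 8, 11, 17]
11 → replaces 17 → [8, 8, 11, 11]
14 → extends → [8, 8, 11, 11, 14]
12 → replaces 14 → [8, 8, 11, 11, 12]
20 → extends → [8, 8, 11, 11, 12, 20]
23 → extends → [8, 8, 11, 11, 12, 20, 23]
13 → replaces 20 → [8, 8, 11, 11, 12, 13, 23]
17 → replaces 23 → [8, 8, 11, 11, 12, 13, 17]
Seven tails, so the longest non-decreasing subsequence has length 7 (e.g. 8, 10, 11, 11, 14, 20, 23).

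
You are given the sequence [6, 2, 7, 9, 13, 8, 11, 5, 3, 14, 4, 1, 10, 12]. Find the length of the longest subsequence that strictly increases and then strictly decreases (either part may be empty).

8

inc[i] = longest strictly increasing subsequence ending at i; dec[i] = longest strictly decreasing subsequence starting at i:
i:      1  2  3  4  5  6  7  8  9 10 11 12 13 14
a[i]:   6  2  7  9 13  8 11  5  3 14  4  1 10 12
inc:    1  1  2  3  4  3  4  2  2  5  3  1  4  5
dec:    4  2  4  5  5  4  4  3  2  3  2  1  1  1
Best peak at i=5 (value 13): inc=4, dec=5, length 4+5−1 = 8.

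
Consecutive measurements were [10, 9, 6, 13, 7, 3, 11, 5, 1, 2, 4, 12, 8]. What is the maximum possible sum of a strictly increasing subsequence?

Let S[i] be the best sum of a strictly increasing subsequence ending at i:
i:      1  2  3  4  5  6  7  8  9 10 11 12 13
a[i]:  10  9  6 13  7  3 11  5  1  2  4 12  8
S:     10  9  6 23 13  3 24  8  1  3  7 36 21
Maximum is 36 (e.g. 6 + 7 + 11 + 12).

36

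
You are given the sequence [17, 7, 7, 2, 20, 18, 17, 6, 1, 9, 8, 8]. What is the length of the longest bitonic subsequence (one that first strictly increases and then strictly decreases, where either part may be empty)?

inc[i] = longest strictly increasing subsequence ending at i; dec[i] = longest strictly decreasing subsequence starting at i:
i:      1  2  3  4  5  6  7  8  9 10 11 12
a[i]:  17  7  7  2 20 18 17  6  1  9  8  8
inc:    1  1  1  1  2  2  2  2  1  3  3  3
dec:    4  3  3  2  5  4  3  2  1  2  1  1
Best peak at i=5 (value 20): inc=2, dec=5, length 2+5−1 = 6.

6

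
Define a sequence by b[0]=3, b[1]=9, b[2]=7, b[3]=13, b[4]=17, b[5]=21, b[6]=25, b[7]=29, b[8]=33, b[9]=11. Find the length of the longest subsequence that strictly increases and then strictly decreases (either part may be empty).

9

inc[i] = longest strictly increasing subsequence ending at i; dec[i] = longest strictly decreasing subsequence starting at i:
i:      0  1  2  3  4  5  6  7  8  9
b[i]:   3  9  7 13 17 21 25 29 33 11
inc:    1  2  2  3  4  5  6  7  8  3
dec:    1  2  1  2  2  2  2  2  2  1
Best peak at i=8 (value 33): inc=8, dec=2, length 8+2−1 = 9.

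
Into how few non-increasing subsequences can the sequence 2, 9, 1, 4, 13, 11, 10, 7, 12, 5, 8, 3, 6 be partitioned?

The minimum number of non-increasing subsequences covering a sequence equals the length of its longest strictly increasing subsequence.
LIS length is 4 (e.g. 2, 9, 11, 12), so 4 piles are needed.

4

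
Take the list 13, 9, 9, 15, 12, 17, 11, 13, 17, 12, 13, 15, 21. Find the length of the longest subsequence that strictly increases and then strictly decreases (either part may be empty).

inc[i] = longest strictly increasing subsequence ending at i; dec[i] = longest strictly decreasing subsequence starting at i:
i:      1  2  3  4  5  6  7  8  9 10 11 12 13
a[i]:  13  9  9 15 12 17 11 13 17 12 13 15 21
inc:    1  1  1  2  2  3  2  3  4  3  4  5  6
dec:    3  1  1  3  2  3  1  2  2  1  1  1  1
Best peak at i=13 (value 21): inc=6, dec=1, length 6+1−1 = 6.

6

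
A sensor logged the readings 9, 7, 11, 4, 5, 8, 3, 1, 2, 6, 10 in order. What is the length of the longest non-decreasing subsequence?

4

Let dp[i] be the length of the longest such subsequence ending at index i:
i:      1  2  3  4  5  6  7  8  9 10 11
a[i]:   9  7 11  4  5  8  3  1  2  6 10
dp:     1  1  2  1  2  3  1  1  2  3  4
Maximum dp value is 4.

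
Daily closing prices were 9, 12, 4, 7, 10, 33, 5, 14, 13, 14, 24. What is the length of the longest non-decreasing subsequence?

6

Track the smallest tail for each achievable length (allowing ties):
9 → extends → [9]
12 → extends → [9, 12]
4 → replaces 9 → [4, 12]
7 → replaces 12 → [4, 7]
10 → extends → [4, 7, 10]
33 → extends → [4, 7, 10, 33]
5 → replaces 7 → [4, 5, 10, 33]
14 → replaces 33 → [4, 5, 10, 14]
13 → replaces 14 → [4, 5, 10, 13]
14 → extends → [4, 5, 10, 13, 14]
24 → extends → [4, 5, 10, 13, 14, 24]
Six tails, so the longest non-decreasing subsequence has length 6 (e.g. 4, 7, 10, 14, 14, 24).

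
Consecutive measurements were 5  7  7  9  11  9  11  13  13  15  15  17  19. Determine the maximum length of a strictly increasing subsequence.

8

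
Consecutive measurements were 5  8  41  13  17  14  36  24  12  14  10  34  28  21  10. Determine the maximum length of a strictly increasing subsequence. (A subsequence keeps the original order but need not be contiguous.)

Track the smallest tail for each achievable length (strict):
5 → extends → [5]
8 → extends → [5, 8]
41 → extends → [5, 8, 41]
13 → replaces 41 → [5, 8, 13]
17 → extends → [5, 8, 13, 17]
14 → replaces 17 → [5, 8, 13, 14]
36 → extends → [5, 8, 13, 14, 36]
24 → replaces 36 → [5, 8, 13, 14, 24]
12 → replaces 13 → [5, 8, 12, 14, 24]
14 → already a tail → [5, 8, 12, 14, 24]
10 → replaces 12 → [5, 8, 10, 14, 24]
34 → extends → [5, 8, 10, 14, 24, 34]
28 → replaces 34 → [5, 8, 10, 14, 24, 28]
21 → replaces 24 → [5, 8, 10, 14, 21, 28]
10 → already a tail → [5, 8, 10, 14, 21, 28]
Six tails, so the longest strictly increasing subsequence has length 6 (e.g. 5, 8, 13, 17, 24, 34).

6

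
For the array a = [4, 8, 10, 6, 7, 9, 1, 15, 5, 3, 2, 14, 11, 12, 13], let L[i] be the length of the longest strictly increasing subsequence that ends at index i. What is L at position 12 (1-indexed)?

5

dp[i] = 1 + max{dp[j] : j<i, a[j]<a[i]} (or 1 if no such j):
i:      1  2  3  4  5  6  7  8  9 10 11 12 13 14 15
a[i]:   4  8 10  6  7  9  1 15  5  3  2 14 11 12 13
dp:     1  2  3  2  3  4  1  5  2  2  2  5  5  6  7
At index 12 the value is 5.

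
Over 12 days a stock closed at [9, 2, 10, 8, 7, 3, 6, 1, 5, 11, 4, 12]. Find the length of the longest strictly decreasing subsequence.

6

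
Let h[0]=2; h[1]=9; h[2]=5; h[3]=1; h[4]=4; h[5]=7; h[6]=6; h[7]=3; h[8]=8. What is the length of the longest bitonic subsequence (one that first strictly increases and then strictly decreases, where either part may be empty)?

5

inc[i] = longest strictly increasing subsequence ending at i; dec[i] = longest strictly decreasing subsequence starting at i:
i:     0 1 2 3 4 5 6 7 8
h[i]:  2 9 5 1 4 7 6 3 8
inc:   1 2 2 1 2 3 3 2 4
dec:   2 4 3 1 2 3 2 1 1
Best peak at i=1 (value 9): inc=2, dec=4, length 2+4−1 = 5.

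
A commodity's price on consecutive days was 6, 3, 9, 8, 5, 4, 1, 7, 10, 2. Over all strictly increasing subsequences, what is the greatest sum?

25

Let S[i] be the best sum of a strictly increasing subsequence ending at i:
i:      1  2  3  4  5  6  7  8  9 10
a[i]:   6  3  9  8  5  4  1  7 10  2
S:      6  3 15 14  8  7  1 15 25  3
Maximum is 25 (e.g. 3 + 5 + 7 + 10).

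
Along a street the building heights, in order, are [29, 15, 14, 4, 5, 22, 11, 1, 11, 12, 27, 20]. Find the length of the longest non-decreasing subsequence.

Let dp[i] be the length of the longest such subsequence ending at index i:
i:      1  2  3  4  5  6  7  8  9 10 11 12
a[i]:  29 15 14  4  5 22 11  1 11 12 27 20
dp:     1  1  1  1  2  3  3  1  4  5  6  6
Maximum dp value is 6.

6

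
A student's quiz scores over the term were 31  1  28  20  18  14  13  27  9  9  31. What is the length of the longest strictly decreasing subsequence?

Negate each value so 'decreasing' becomes 'increasing', then run patience tails on the negated sequence:
-31 → extends → [-31]
-1 → extends → [-31, -1]
-28 → replaces -1 → [-31, -28]
-20 → extends → [-31, -28, -20]
-18 → extends → [-31, -28, -20, -18]
-14 → extends → [-31, -28, -20, -18, -14]
-13 → extends → [-31, -28, -20, -18, -14, -13]
-27 → replaces -20 → [-31, -28, -27, -18, -14, -13]
-9 → extends → [-31, -28, -27, -18, -14, -13, -9]
-9 → already a tail → [-31, -28, -27, -18, -14, -13, -9]
-31 → already a tail → [-31, -28, -27, -18, -14, -13, -9]
Seven tails, so the longest strictly decreasing subsequence of the original has length 7.

7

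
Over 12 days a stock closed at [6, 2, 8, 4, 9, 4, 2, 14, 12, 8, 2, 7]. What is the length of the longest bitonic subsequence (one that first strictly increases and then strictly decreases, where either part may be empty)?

7

inc[i] = longest strictly increasing subsequence ending at i; dec[i] = longest strictly decreasing subsequence starting at i:
i:      1  2  3  4  5  6  7  8  9 10 11 12
a[i]:   6  2  8  4  9  4  2 14 12  8  2  7
inc:    1  1  2  2  3  2  1  4  4  3  1  3
dec:    3  1  3  2  3  2  1  4  3  2  1  1
Best peak at i=8 (value 14): inc=4, dec=4, length 4+4−1 = 7.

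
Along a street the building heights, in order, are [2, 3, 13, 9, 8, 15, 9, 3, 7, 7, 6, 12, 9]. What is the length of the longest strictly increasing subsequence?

5

Track the smallest tail for each achievable length (strict):
2 → extends → [2]
3 → extends → [2, 3]
13 → extends → [2, 3, 13]
9 → replaces 13 → [2, 3, 9]
8 → replaces 9 → [2, 3, 8]
15 → extends → [2, 3, 8, 15]
9 → replaces 15 → [2, 3, 8, 9]
3 → already a tail → [2, 3, 8, 9]
7 → replaces 8 → [2, 3, 7, 9]
7 → already a tail → [2, 3, 7, 9]
6 → replaces 7 → [2, 3, 6, 9]
12 → extends → [2, 3, 6, 9, 12]
9 → already a tail → [2, 3, 6, 9, 12]
Five tails, so the longest strictly increasing subsequence has length 5 (e.g. 2, 3, 8, 9, 12).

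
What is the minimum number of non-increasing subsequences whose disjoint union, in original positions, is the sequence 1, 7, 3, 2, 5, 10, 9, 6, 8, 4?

The minimum number of non-increasing subsequences covering a sequence equals the length of its longest strictly increasing subsequence.
LIS length is 5 (e.g. 1, 3, 5, 6, 8), so 5 piles are needed.

5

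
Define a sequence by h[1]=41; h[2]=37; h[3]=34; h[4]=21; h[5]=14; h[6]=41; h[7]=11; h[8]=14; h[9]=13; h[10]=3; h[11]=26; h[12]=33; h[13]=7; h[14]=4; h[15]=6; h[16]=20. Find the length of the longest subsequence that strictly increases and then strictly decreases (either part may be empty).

8

inc[i] = longest strictly increasing subsequence ending at i; dec[i] = longest strictly decreasing subsequence starting at i:
i:      1  2  3  4  5  6  7  8  9 10 11 12 13 14 15 16
h[i]:  41 37 34 21 14 41 11 14 13  3 26 33  7  4  6 20
inc:    1  1  1  1  1  2  1  2  2  1  3  4  2  2  3  4
dec:    8  7  6  5  4  5  3  4  3  1  3  3  2  1  1  1
Best peak at i=1 (value 41): inc=1, dec=8, length 1+8−1 = 8.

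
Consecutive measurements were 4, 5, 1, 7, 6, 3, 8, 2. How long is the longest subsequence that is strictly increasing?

4

Track the smallest tail for each achievable length (strict):
4 → extends → [4]
5 → extends → [4, 5]
1 → replaces 4 → [1, 5]
7 → extends → [1, 5, 7]
6 → replaces 7 → [1, 5, 6]
3 → replaces 5 → [1, 3, 6]
8 → extends → [1, 3, 6, 8]
2 → replaces 3 → [1, 2, 6, 8]
Four tails, so the longest strictly increasing subsequence has length 4 (e.g. 4, 5, 7, 8).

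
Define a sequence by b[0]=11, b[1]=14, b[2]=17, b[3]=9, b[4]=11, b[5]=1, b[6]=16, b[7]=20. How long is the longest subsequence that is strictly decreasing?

Negate each value so 'decreasing' becomes 'increasing', then run patience tails on the negated sequence:
-11 → extends → [-11]
-14 → replaces -11 → [-14]
-17 → replaces -14 → [-17]
-9 → extends → [-17, -9]
-11 → replaces -9 → [-17, -11]
-1 → extends → [-17, -11, -1]
-16 → replaces -11 → [-17, -16, -1]
-20 → replaces -17 → [-20, -16, -1]
Three tails, so the longest strictly decreasing subsequence of the original has length 3.

3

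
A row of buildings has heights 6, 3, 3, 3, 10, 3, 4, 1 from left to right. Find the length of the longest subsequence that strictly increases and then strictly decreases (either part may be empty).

inc[i] = longest strictly increasing subsequence ending at i; dec[i] = longest strictly decreasing subsequence starting at i:
i:      1  2  3  4  5  6  7  8
a[i]:   6  3  3  3 10  3  4  1
inc:    1  1  1  1  2  1  2  1
dec:    3  2  2  2  3  2  2  1
Best peak at i=5 (value 10): inc=2, dec=3, length 2+3−1 = 4.

4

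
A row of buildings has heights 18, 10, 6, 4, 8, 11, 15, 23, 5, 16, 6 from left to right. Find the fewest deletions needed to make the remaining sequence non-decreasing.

6

Fewest deletions = n − (longest non-decreasing subsequence).
Patience tails:
18 → extends → [18]
10 → replaces 18 → [10]
6 → replaces 10 → [6]
4 → replaces 6 → [4]
8 → extends → [4, 8]
11 → extends → [4, 8, 11]
15 → extends → [4, 8, 11, 15]
23 → extends → [4, 8, 11, 15, 23]
5 → replaces 8 → [4, 5, 11, 15, 23]
16 → replaces 23 → [4, 5, 11, 15, 16]
6 → replaces 11 → [4, 5, 6, 15, 16]
Longest non-decreasing subsequence has length 5, so deletions = 11 − 5 = 6.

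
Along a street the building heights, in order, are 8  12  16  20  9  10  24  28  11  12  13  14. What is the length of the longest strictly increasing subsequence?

7

Track the smallest tail for each achievable length (strict):
8 → extends → [8]
12 → extends → [8, 12]
16 → extends → [8, 12, 16]
20 → extends → [8, 12, 16, 20]
9 → replaces 12 → [8, 9, 16, 20]
10 → replaces 16 → [8, 9, 10, 20]
24 → extends → [8, 9, 10, 20, 24]
28 → extends → [8, 9, 10, 20, 24, 28]
11 → replaces 20 → [8, 9, 10, 11, 24, 28]
12 → replaces 24 → [8, 9, 10, 11, 12, 28]
13 → replaces 28 → [8, 9, 10, 11, 12, 13]
14 → extends → [8, 9, 10, 11, 12, 13, 14]
Seven tails, so the longest strictly increasing subsequence has length 7 (e.g. 8, 9, 10, 11, 12, 13, 14).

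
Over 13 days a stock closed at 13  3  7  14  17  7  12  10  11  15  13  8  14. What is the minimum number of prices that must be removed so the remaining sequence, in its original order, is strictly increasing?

7

Fewest deletions = n − (longest strictly increasing subsequence).
Patience tails:
13 → extends → [13]
3 → replaces 13 → [3]
7 → extends → [3, 7]
14 → extends → [3, 7, 14]
17 → extends → [3, 7, 14, 17]
7 → already a tail → [3, 7, 14, 17]
12 → replaces 14 → [3, 7, 12, 17]
10 → replaces 12 → [3, 7, 10, 17]
11 → replaces 17 → [3, 7, 10, 11]
15 → extends → [3, 7, 10, 11, 15]
13 → replaces 15 → [3, 7, 10, 11, 13]
8 → replaces 10 → [3, 7, 8, 11, 13]
14 → extends → [3, 7, 8, 11, 13, 14]
Longest strictly increasing subsequence has length 6, so deletions = 13 − 6 = 7.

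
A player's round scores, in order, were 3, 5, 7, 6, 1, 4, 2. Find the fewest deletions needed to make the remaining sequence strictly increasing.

4

Fewest deletions = n − (longest strictly increasing subsequence).
Patience tails:
3 → extends → [3]
5 → extends → [3, 5]
7 → extends → [3, 5, 7]
6 → replaces 7 → [3, 5, 6]
1 → replaces 3 → [1, 5, 6]
4 → replaces 5 → [1, 4, 6]
2 → replaces 4 → [1, 2, 6]
Longest strictly increasing subsequence has length 3, so deletions = 7 − 3 = 4.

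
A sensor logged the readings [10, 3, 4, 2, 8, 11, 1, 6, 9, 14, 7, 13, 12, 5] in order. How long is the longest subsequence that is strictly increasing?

Track the smallest tail for each achievable length (strict):
10 → extends → [10]
3 → replaces 10 → [3]
4 → extends → [3, 4]
2 → replaces 3 → [2, 4]
8 → extends → [2, 4, 8]
11 → extends → [2, 4, 8, 11]
1 → replaces 2 → [1, 4, 8, 11]
6 → replaces 8 → [1, 4, 6, 11]
9 → replaces 11 → [1, 4, 6, 9]
14 → extends → [1, 4, 6, 9, 14]
7 → replaces 9 → [1, 4, 6, 7, 14]
13 → replaces 14 → [1, 4, 6, 7, 13]
12 → replaces 13 → [1, 4, 6, 7, 12]
5 → replaces 6 → [1, 4, 5, 7, 12]
Five tails, so the longest strictly increasing subsequence has length 5 (e.g. 3, 4, 8, 11, 14).

5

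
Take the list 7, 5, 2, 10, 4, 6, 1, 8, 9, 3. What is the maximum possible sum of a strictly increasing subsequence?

29

Let S[i] be the best sum of a strictly increasing subsequence ending at i:
i:      1  2  3  4  5  6  7  8  9 10
a[i]:   7  5  2 10  4  6  1  8  9  3
S:      7  5  2 17  6 12  1 20 29  5
Maximum is 29 (e.g. 2 + 4 + 6 + 8 + 9).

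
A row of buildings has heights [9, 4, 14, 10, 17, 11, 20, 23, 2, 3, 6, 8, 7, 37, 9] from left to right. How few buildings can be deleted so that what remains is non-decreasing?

9

Fewest deletions = n − (longest non-decreasing subsequence).
i:      1  2  3  4  5  6  7  8  9 10 11 12 13 14 15
a[i]:   9  4 14 10 17 11 20 23  2  3  6  8  7 37  9
dp:     1  1  2  2  3  3  4  5  1  2  3  4  4  6  5
max dp = 6, so deletions = 15 − 6 = 9.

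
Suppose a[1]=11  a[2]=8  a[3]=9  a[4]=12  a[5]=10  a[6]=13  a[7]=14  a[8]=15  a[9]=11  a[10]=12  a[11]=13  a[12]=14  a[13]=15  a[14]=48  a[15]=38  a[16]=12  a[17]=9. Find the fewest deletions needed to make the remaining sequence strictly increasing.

8

Fewest deletions = n − (longest strictly increasing subsequence).
i:      1  2  3  4  5  6  7  8  9 10 11 12 13 14 15 16 17
a[i]:  11  8  9 12 10 13 14 15 11 12 13 14 15 48 38 12  9
dp:     1  1  2  3  3  4  5  6  4  5  6  7  8  9  9  5  2
max dp = 9, so deletions = 17 − 9 = 8.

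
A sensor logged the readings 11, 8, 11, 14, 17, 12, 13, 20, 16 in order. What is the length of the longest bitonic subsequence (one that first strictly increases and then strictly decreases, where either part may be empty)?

6

inc[i] = longest strictly increasing subsequence ending at i; dec[i] = longest strictly decreasing subsequence starting at i:
i:      1  2  3  4  5  6  7  8  9
a[i]:  11  8 11 14 17 12 13 20 16
inc:    1  1  2  3  4  3  4  5  5
dec:    2  1  1  2  2  1  1  2  1
Best peak at i=8 (value 20): inc=5, dec=2, length 5+2−1 = 6.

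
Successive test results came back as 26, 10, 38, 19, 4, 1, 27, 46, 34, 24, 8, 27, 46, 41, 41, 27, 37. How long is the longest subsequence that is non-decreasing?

6

Track the smallest tail for each achievable length (allowing ties):
26 → extends → [26]
10 → replaces 26 → [10]
38 → extends → [10, 38]
19 → replaces 38 → [10, 19]
4 → replaces 10 → [4, 19]
1 → replaces 4 → [1, 19]
27 → extends → [1, 19, 27]
46 → extends → [1, 19, 27, 46]
34 → replaces 46 → [1, 19, 27, 34]
24 → replaces 27 → [1, 19, 24, 34]
8 → replaces 19 → [1, 8, 24, 34]
27 → replaces 34 → [1, 8, 24, 27]
46 → extends → [1, 8, 24, 27, 46]
41 → replaces 46 → [1, 8, 24, 27, 41]
41 → extends → [1, 8, 24, 27, 41, 41]
27 → replaces 41 → [1, 8, 24, 27, 27, 41]
37 → replaces 41 → [1, 8, 24, 27, 27, 37]
Six tails, so the longest non-decreasing subsequence has length 6 (e.g. 10, 19, 27, 34, 41, 41).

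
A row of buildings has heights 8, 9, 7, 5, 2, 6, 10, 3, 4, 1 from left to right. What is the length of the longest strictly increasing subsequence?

Let dp[i] be the length of the longest such subsequence ending at index i:
i:      1  2  3  4  5  6  7  8  9 10
a[i]:   8  9  7  5  2  6 10  3  4  1
dp:     1  2  1  1  1  2  3  2  3  1
Maximum dp value is 3.

3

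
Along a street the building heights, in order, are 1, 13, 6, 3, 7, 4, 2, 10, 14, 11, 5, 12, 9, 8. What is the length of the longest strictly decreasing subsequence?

4

Negate each value so 'decreasing' becomes 'increasing', then run patience tails on the negated sequence:
-1 → extends → [-1]
-13 → replaces -1 → [-13]
-6 → extends → [-13, -6]
-3 → extends → [-13, -6, -3]
-7 → replaces -6 → [-13, -7, -3]
-4 → replaces -3 → [-13, -7, -4]
-2 → extends → [-13, -7, -4, -2]
-10 → replaces -7 → [-13, -10, -4, -2]
-14 → replaces -13 → [-14, -10, -4, -2]
-11 → replaces -10 → [-14, -11, -4, -2]
-5 → replaces -4 → [-14, -11, -5, -2]
-12 → replaces -11 → [-14, -12, -5, -2]
-9 → replaces -5 → [-14, -12, -9, -2]
-8 → replaces -2 → [-14, -12, -9, -8]
Four tails, so the longest strictly decreasing subsequence of the original has length 4.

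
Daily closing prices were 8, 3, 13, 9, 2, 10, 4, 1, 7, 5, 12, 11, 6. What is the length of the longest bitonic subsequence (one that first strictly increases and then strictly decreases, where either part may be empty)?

inc[i] = longest strictly increasing subsequence ending at i; dec[i] = longest strictly decreasing subsequence starting at i:
i:      1  2  3  4  5  6  7  8  9 10 11 12 13
a[i]:   8  3 13  9  2 10  4  1  7  5 12 11  6
inc:    1  1  2  2  1  3  2  1  3  3  4  4  4
dec:    4  3  4  3  2  3  2  1  2  1  3  2  1
Best peak at i=11 (value 12): inc=4, dec=3, length 4+3−1 = 6.

6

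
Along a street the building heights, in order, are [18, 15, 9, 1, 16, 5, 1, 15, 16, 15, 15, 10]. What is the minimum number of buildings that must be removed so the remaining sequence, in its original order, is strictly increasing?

Fewest deletions = n − (longest strictly increasing subsequence).
i:      1  2  3  4  5  6  7  8  9 10 11 12
a[i]:  18 15  9  1 16  5  1 15 16 15 15 10
dp:     1  1  1  1  2  2  1  3  4  3  3  3
max dp = 4, so deletions = 12 − 4 = 8.

8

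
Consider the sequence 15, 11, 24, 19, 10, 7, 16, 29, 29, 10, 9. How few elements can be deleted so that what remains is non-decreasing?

Fewest deletions = n − (longest non-decreasing subsequence).
Patience tails:
15 → extends → [15]
11 → replaces 15 → [11]
24 → extends → [11, 24]
19 → replaces 24 → [11, 19]
10 → replaces 11 → [10, 19]
7 → replaces 10 → [7, 19]
16 → replaces 19 → [7, 16]
29 → extends → [7, 16, 29]
29 → extends → [7, 16, 29, 29]
10 → replaces 16 → [7, 10, 29, 29]
9 → replaces 10 → [7, 9, 29, 29]
Longest non-decreasing subsequence has length 4, so deletions = 11 − 4 = 7.

7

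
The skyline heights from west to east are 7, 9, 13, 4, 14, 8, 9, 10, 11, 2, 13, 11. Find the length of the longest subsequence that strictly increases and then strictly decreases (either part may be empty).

inc[i] = longest strictly increasing subsequence ending at i; dec[i] = longest strictly decreasing subsequence starting at i:
i:      1  2  3  4  5  6  7  8  9 10 11 12
a[i]:   7  9 13  4 14  8  9 10 11  2 13 11
inc:    1  2  3  1  4  2  3  4  5  1  6  5
dec:    3  3  3  2  3  2  2  2  2  1  2  1
Best peak at i=11 (value 13): inc=6, dec=2, length 6+2−1 = 7.

7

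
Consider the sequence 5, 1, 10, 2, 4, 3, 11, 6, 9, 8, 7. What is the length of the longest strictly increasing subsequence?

5

Track the smallest tail for each achievable length (strict):
5 → extends → [5]
1 → replaces 5 → [1]
10 → extends → [1, 10]
2 → replaces 10 → [1, 2]
4 → extends → [1, 2, 4]
3 → replaces 4 → [1, 2, 3]
11 → extends → [1, 2, 3, 11]
6 → replaces 11 → [1, 2, 3, 6]
9 → extends → [1, 2, 3, 6, 9]
8 → replaces 9 → [1, 2, 3, 6, 8]
7 → replaces 8 → [1, 2, 3, 6, 7]
Five tails, so the longest strictly increasing subsequence has length 5 (e.g. 1, 2, 4, 6, 9).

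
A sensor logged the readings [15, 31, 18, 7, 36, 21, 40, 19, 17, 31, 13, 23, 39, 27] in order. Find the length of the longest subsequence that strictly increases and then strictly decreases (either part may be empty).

7

inc[i] = longest strictly increasing subsequence ending at i; dec[i] = longest strictly decreasing subsequence starting at i:
i:      1  2  3  4  5  6  7  8  9 10 11 12 13 14
a[i]:  15 31 18  7 36 21 40 19 17 31 13 23 39 27
inc:    1  2  2  1  3  3  4  3  2  4  2  4  5  5
dec:    2  5  3  1  5  4  4  3  2  2  1  1  2  1
Best peak at i=5 (value 36): inc=3, dec=5, length 3+5−1 = 7.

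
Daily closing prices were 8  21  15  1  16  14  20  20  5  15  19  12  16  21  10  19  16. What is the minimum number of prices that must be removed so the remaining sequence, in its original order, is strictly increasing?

12

Fewest deletions = n − (longest strictly increasing subsequence).
i:      1  2  3  4  5  6  7  8  9 10 11 12 13 14 15 16 17
a[i]:   8 21 15  1 16 14 20 20  5 15 19 12 16 21 10 19 16
dp:     1  2  2  1  3  2  4  4  2  3  4  3  4  5  3  5  4
max dp = 5, so deletions = 17 − 5 = 12.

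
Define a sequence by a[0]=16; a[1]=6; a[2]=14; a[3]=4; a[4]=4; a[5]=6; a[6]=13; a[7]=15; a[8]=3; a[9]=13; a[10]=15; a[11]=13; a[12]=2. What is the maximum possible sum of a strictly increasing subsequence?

38

Let S[i] be the best sum of a strictly increasing subsequence ending at i:
i:      0  1  2  3  4  5  6  7  8  9 10 11 12
a[i]:  16  6 14  4  4  6 13 15  3 13 15 13  2
S:     16  6 20  4  4 10 23 38  3 23 38 23  2
Maximum is 38 (e.g. 4 + 6 + 13 + 15).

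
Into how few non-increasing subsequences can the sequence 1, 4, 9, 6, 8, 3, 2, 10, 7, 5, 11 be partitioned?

6

The minimum number of non-increasing subsequences covering a sequence equals the length of its longest strictly increasing subsequence.
LIS length is 6 (e.g. 1, 4, 6, 8, 10, 11), so 6 piles are needed.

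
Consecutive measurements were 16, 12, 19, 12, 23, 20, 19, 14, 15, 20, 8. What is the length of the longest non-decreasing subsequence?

Let dp[i] be the length of the longest such subsequence ending at index i:
i:      1  2  3  4  5  6  7  8  9 10 11
a[i]:  16 12 19 12 23 20 19 14 15 20  8
dp:     1  1  2  2  3  3  3  3  4  5  1
Maximum dp value is 5.

5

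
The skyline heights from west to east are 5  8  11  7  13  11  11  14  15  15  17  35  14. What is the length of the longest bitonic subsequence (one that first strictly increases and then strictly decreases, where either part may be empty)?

inc[i] = longest strictly increasing subsequence ending at i; dec[i] = longest strictly decreasing subsequence starting at i:
i:      1  2  3  4  5  6  7  8  9 10 11 12 13
a[i]:   5  8 11  7 13 11 11 14 15 15 17 35 14
inc:    1  2  3  2  4  3  3  5  6  6  7  8  5
dec:    1  2  2  1  2  1  1  1  2  2  2  2  1
Best peak at i=12 (value 35): inc=8, dec=2, length 8+2−1 = 9.

9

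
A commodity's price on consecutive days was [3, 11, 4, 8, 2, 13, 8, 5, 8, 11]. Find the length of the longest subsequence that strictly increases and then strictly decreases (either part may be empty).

6

inc[i] = longest strictly increasing subsequence ending at i; dec[i] = longest strictly decreasing subsequence starting at i:
i:      1  2  3  4  5  6  7  8  9 10
a[i]:   3 11  4  8  2 13  8  5  8 11
inc:    1  2  2  3  1  4  3  3  4  5
dec:    2  3  2  2  1  3  2  1  1  1
Best peak at i=6 (value 13): inc=4, dec=3, length 4+3−1 = 6.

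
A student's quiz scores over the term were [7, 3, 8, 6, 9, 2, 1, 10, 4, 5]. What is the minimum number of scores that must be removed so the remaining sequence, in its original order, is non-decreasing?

Fewest deletions = n − (longest non-decreasing subsequence).
i:      1  2  3  4  5  6  7  8  9 10
a[i]:   7  3  8  6  9  2  1 10  4  5
dp:     1  1  2  2  3  1  1  4  2  3
max dp = 4, so deletions = 10 − 4 = 6.

6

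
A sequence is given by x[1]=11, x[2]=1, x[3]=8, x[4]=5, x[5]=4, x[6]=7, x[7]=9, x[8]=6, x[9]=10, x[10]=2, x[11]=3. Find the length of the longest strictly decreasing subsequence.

5

Negate each value so 'decreasing' becomes 'increasing', then run patience tails on the negated sequence:
-11 → extends → [-11]
-1 → extends → [-11, -1]
-8 → replaces -1 → [-11, -8]
-5 → extends → [-11, -8, -5]
-4 → extends → [-11, -8, -5, -4]
-7 → replaces -5 → [-11, -8, -7, -4]
-9 → replaces -8 → [-11, -9, -7, -4]
-6 → replaces -4 → [-11, -9, -7, -6]
-10 → replaces -9 → [-11, -10, -7, -6]
-2 → extends → [-11, -10, -7, -6, -2]
-3 → replaces -2 → [-11, -10, -7, -6, -3]
Five tails, so the longest strictly decreasing subsequence of the original has length 5.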